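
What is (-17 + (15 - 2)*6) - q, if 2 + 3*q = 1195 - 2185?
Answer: 1175/3 ≈ 391.67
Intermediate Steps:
q = -992/3 (q = -2/3 + (1195 - 2185)/3 = -2/3 + (1/3)*(-990) = -2/3 - 330 = -992/3 ≈ -330.67)
(-17 + (15 - 2)*6) - q = (-17 + (15 - 2)*6) - 1*(-992/3) = (-17 + 13*6) + 992/3 = (-17 + 78) + 992/3 = 61 + 992/3 = 1175/3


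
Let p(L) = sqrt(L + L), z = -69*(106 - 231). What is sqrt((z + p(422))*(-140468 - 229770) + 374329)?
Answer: sqrt(-3192928421 - 740476*sqrt(211)) ≈ 56601.0*I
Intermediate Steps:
z = 8625 (z = -69*(-125) = 8625)
p(L) = sqrt(2)*sqrt(L) (p(L) = sqrt(2*L) = sqrt(2)*sqrt(L))
sqrt((z + p(422))*(-140468 - 229770) + 374329) = sqrt((8625 + sqrt(2)*sqrt(422))*(-140468 - 229770) + 374329) = sqrt((8625 + 2*sqrt(211))*(-370238) + 374329) = sqrt((-3193302750 - 740476*sqrt(211)) + 374329) = sqrt(-3192928421 - 740476*sqrt(211))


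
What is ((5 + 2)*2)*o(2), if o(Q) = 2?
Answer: 28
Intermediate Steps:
((5 + 2)*2)*o(2) = ((5 + 2)*2)*2 = (7*2)*2 = 14*2 = 28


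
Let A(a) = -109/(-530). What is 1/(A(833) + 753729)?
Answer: 530/399476479 ≈ 1.3267e-6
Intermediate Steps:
A(a) = 109/530 (A(a) = -109*(-1/530) = 109/530)
1/(A(833) + 753729) = 1/(109/530 + 753729) = 1/(399476479/530) = 530/399476479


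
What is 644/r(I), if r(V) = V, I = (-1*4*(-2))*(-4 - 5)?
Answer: -161/18 ≈ -8.9444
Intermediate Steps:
I = -72 (I = -4*(-2)*(-9) = 8*(-9) = -72)
644/r(I) = 644/(-72) = 644*(-1/72) = -161/18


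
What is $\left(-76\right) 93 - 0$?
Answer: $-7068$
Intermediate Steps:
$\left(-76\right) 93 - 0 = -7068 + 0 = -7068$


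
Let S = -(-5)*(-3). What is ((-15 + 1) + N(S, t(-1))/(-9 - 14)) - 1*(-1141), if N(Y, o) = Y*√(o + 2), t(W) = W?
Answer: 25936/23 ≈ 1127.7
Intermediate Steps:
S = -15 (S = -1*15 = -15)
N(Y, o) = Y*√(2 + o)
((-15 + 1) + N(S, t(-1))/(-9 - 14)) - 1*(-1141) = ((-15 + 1) + (-15*√(2 - 1))/(-9 - 14)) - 1*(-1141) = (-14 - 15*√1/(-23)) + 1141 = (-14 - 15*1*(-1/23)) + 1141 = (-14 - 15*(-1/23)) + 1141 = (-14 + 15/23) + 1141 = -307/23 + 1141 = 25936/23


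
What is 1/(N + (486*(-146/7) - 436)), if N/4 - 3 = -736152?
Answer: -7/20686180 ≈ -3.3839e-7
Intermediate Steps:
N = -2944596 (N = 12 + 4*(-736152) = 12 - 2944608 = -2944596)
1/(N + (486*(-146/7) - 436)) = 1/(-2944596 + (486*(-146/7) - 436)) = 1/(-2944596 + (-70956/7 - 436)) = 1/(-2944596 - 74008/7) = 1/(-20686180/7) = -7/20686180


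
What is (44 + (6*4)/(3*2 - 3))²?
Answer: 2704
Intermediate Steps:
(44 + (6*4)/(3*2 - 3))² = (44 + 24/(6 - 3))² = (44 + 24/3)² = (44 + 24*(⅓))² = (44 + 8)² = 52² = 2704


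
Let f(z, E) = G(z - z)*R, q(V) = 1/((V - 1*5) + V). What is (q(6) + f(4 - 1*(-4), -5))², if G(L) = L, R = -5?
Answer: 1/49 ≈ 0.020408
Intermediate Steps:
q(V) = 1/(-5 + 2*V) (q(V) = 1/((V - 5) + V) = 1/((-5 + V) + V) = 1/(-5 + 2*V))
f(z, E) = 0 (f(z, E) = (z - z)*(-5) = 0*(-5) = 0)
(q(6) + f(4 - 1*(-4), -5))² = (1/(-5 + 2*6) + 0)² = (1/(-5 + 12) + 0)² = (1/7 + 0)² = (⅐ + 0)² = (⅐)² = 1/49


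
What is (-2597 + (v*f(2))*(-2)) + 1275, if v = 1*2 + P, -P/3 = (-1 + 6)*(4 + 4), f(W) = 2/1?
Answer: -850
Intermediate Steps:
f(W) = 2 (f(W) = 2*1 = 2)
P = -120 (P = -3*(-1 + 6)*(4 + 4) = -15*8 = -3*40 = -120)
v = -118 (v = 1*2 - 120 = 2 - 120 = -118)
(-2597 + (v*f(2))*(-2)) + 1275 = (-2597 - 118*2*(-2)) + 1275 = (-2597 - 236*(-2)) + 1275 = (-2597 + 472) + 1275 = -2125 + 1275 = -850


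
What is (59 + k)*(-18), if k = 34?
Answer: -1674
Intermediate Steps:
(59 + k)*(-18) = (59 + 34)*(-18) = 93*(-18) = -1674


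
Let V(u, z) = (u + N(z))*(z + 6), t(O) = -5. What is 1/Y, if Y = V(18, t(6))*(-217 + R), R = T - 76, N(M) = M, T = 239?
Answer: -1/702 ≈ -0.0014245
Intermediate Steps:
R = 163 (R = 239 - 76 = 163)
V(u, z) = (6 + z)*(u + z) (V(u, z) = (u + z)*(z + 6) = (u + z)*(6 + z) = (6 + z)*(u + z))
Y = -702 (Y = ((-5)² + 6*18 + 6*(-5) + 18*(-5))*(-217 + 163) = (25 + 108 - 30 - 90)*(-54) = 13*(-54) = -702)
1/Y = 1/(-702) = -1/702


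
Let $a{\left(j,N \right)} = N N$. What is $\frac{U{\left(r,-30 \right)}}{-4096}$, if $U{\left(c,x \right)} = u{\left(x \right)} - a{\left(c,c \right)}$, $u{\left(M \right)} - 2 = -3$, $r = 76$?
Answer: $\frac{5777}{4096} \approx 1.4104$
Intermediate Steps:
$u{\left(M \right)} = -1$ ($u{\left(M \right)} = 2 - 3 = -1$)
$a{\left(j,N \right)} = N^{2}$
$U{\left(c,x \right)} = -1 - c^{2}$
$\frac{U{\left(r,-30 \right)}}{-4096} = \frac{-1 - 76^{2}}{-4096} = \left(-1 - 5776\right) \left(- \frac{1}{4096}\right) = \left(-5777\right) \left(- \frac{1}{4096}\right) = \frac{5777}{4096}$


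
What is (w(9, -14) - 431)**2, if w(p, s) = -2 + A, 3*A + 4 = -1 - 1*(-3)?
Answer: 1692601/9 ≈ 1.8807e+5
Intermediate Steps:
A = -2/3 (A = -4/3 + (-1 - 1*(-3))/3 = -4/3 + (-1 + 3)/3 = -4/3 + (1/3)*2 = -4/3 + 2/3 = -2/3 ≈ -0.66667)
w(p, s) = -8/3 (w(p, s) = -2 - 2/3 = -8/3)
(w(9, -14) - 431)**2 = (-8/3 - 431)**2 = (-1301/3)**2 = 1692601/9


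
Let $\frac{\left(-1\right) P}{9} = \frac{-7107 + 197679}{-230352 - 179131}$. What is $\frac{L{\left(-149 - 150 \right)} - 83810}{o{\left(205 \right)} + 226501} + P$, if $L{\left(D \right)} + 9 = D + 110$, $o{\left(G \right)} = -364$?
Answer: $\frac{353458575412}{92599257171} \approx 3.8171$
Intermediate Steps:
$L{\left(D \right)} = 101 + D$ ($L{\left(D \right)} = -9 + \left(D + 110\right) = -9 + \left(110 + D\right) = 101 + D$)
$P = \frac{1715148}{409483}$ ($P = - 9 \frac{-7107 + 197679}{-230352 - 179131} = - 9 \frac{190572}{-409483} = - 9 \cdot 190572 \left(- \frac{1}{409483}\right) = \left(-9\right) \left(- \frac{190572}{409483}\right) = \frac{1715148}{409483} \approx 4.1886$)
$\frac{L{\left(-149 - 150 \right)} - 83810}{o{\left(205 \right)} + 226501} + P = \frac{\left(101 - 299\right) - 83810}{-364 + 226501} + \frac{1715148}{409483} = \frac{\left(101 - 299\right) - 83810}{226137} + \frac{1715148}{409483} = \left(-198 - 83810\right) \frac{1}{226137} + \frac{1715148}{409483} = \left(-84008\right) \frac{1}{226137} + \frac{1715148}{409483} = - \frac{84008}{226137} + \frac{1715148}{409483} = \frac{353458575412}{92599257171}$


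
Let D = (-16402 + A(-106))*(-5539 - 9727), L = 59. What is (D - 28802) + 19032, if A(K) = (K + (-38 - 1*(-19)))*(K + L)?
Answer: 160695412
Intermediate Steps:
A(K) = (-19 + K)*(59 + K) (A(K) = (K + (-38 - 1*(-19)))*(K + 59) = (K + (-38 + 19))*(59 + K) = (K - 19)*(59 + K) = (-19 + K)*(59 + K))
D = 160705182 (D = (-16402 + (-1121 + (-106)² + 40*(-106)))*(-5539 - 9727) = (-16402 + (-1121 + 11236 - 4240))*(-15266) = (-16402 + 5875)*(-15266) = -10527*(-15266) = 160705182)
(D - 28802) + 19032 = (160705182 - 28802) + 19032 = 160676380 + 19032 = 160695412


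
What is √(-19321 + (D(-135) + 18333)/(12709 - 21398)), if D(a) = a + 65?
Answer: 8*I*√22794835557/8689 ≈ 139.01*I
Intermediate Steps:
D(a) = 65 + a
√(-19321 + (D(-135) + 18333)/(12709 - 21398)) = √(-19321 + ((65 - 135) + 18333)/(12709 - 21398)) = √(-19321 + (-70 + 18333)/(-8689)) = √(-19321 + 18263*(-1/8689)) = √(-19321 - 18263/8689) = √(-167898432/8689) = 8*I*√22794835557/8689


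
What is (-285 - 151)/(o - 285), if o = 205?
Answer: 109/20 ≈ 5.4500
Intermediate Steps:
(-285 - 151)/(o - 285) = (-285 - 151)/(205 - 285) = -436/(-80) = -436*(-1/80) = 109/20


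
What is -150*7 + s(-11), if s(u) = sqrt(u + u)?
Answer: -1050 + I*sqrt(22) ≈ -1050.0 + 4.6904*I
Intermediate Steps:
s(u) = sqrt(2)*sqrt(u) (s(u) = sqrt(2*u) = sqrt(2)*sqrt(u))
-150*7 + s(-11) = -150*7 + sqrt(2)*sqrt(-11) = -75*14 + sqrt(2)*(I*sqrt(11)) = -1050 + I*sqrt(22)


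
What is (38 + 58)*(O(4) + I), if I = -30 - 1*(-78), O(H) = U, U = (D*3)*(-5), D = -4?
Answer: 10368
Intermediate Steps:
U = 60 (U = -4*3*(-5) = -12*(-5) = 60)
O(H) = 60
I = 48 (I = -30 + 78 = 48)
(38 + 58)*(O(4) + I) = (38 + 58)*(60 + 48) = 96*108 = 10368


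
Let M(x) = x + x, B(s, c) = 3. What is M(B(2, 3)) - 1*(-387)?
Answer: 393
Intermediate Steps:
M(x) = 2*x
M(B(2, 3)) - 1*(-387) = 2*3 - 1*(-387) = 6 + 387 = 393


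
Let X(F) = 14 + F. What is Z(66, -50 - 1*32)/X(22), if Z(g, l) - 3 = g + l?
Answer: -13/36 ≈ -0.36111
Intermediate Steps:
Z(g, l) = 3 + g + l (Z(g, l) = 3 + (g + l) = 3 + g + l)
Z(66, -50 - 1*32)/X(22) = (3 + 66 + (-50 - 1*32))/(14 + 22) = (3 + 66 + (-50 - 32))/36 = (3 + 66 - 82)*(1/36) = -13*1/36 = -13/36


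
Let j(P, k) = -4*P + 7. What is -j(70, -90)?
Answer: 273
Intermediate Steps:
j(P, k) = 7 - 4*P
-j(70, -90) = -(7 - 4*70) = -(7 - 280) = -1*(-273) = 273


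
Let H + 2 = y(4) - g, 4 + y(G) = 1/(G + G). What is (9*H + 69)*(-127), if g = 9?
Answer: 65913/8 ≈ 8239.1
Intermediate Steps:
y(G) = -4 + 1/(2*G) (y(G) = -4 + 1/(G + G) = -4 + 1/(2*G))
H = -119/8 (H = -2 + ((-4 + (½)/4) - 1*9) = -2 + ((-4 + (½)*(¼)) - 9) = -2 + ((-4 + ⅛) - 9) = -2 + (-31/8 - 9) = -2 - 103/8 = -119/8 ≈ -14.875)
(9*H + 69)*(-127) = (9*(-119/8) + 69)*(-127) = (-1071/8 + 69)*(-127) = -519/8*(-127) = 65913/8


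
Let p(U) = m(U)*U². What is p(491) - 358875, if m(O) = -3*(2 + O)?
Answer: -356917674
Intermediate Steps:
m(O) = -6 - 3*O
p(U) = U²*(-6 - 3*U) (p(U) = (-6 - 3*U)*U² = U²*(-6 - 3*U))
p(491) - 358875 = 3*491²*(-2 - 1*491) - 358875 = 3*241081*(-2 - 491) - 358875 = 3*241081*(-493) - 358875 = -356558799 - 358875 = -356917674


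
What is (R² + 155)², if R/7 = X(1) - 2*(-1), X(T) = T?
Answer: 355216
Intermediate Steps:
R = 21 (R = 7*(1 - 2*(-1)) = 7*(1 - 1*(-2)) = 7*(1 + 2) = 7*3 = 21)
(R² + 155)² = (21² + 155)² = (441 + 155)² = 596² = 355216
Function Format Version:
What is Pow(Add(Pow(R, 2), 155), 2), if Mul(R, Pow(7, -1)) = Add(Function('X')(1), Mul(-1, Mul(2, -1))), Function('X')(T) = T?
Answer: 355216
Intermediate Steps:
R = 21 (R = Mul(7, Add(1, Mul(-1, Mul(2, -1)))) = Mul(7, Add(1, Mul(-1, -2))) = Mul(7, Add(1, 2)) = Mul(7, 3) = 21)
Pow(Add(Pow(R, 2), 155), 2) = Pow(Add(Pow(21, 2), 155), 2) = Pow(Add(441, 155), 2) = Pow(596, 2) = 355216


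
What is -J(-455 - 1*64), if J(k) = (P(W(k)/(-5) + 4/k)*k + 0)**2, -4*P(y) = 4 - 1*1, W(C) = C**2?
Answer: -2424249/16 ≈ -1.5152e+5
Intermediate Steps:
P(y) = -3/4 (P(y) = -(4 - 1*1)/4 = -(4 - 1)/4 = -1/4*3 = -3/4)
J(k) = 9*k**2/16 (J(k) = (-3*k/4 + 0)**2 = (-3*k/4)**2 = 9*k**2/16)
-J(-455 - 1*64) = -9*(-455 - 1*64)**2/16 = -9*(-455 - 64)**2/16 = -9*(-519)**2/16 = -9*269361/16 = -1*2424249/16 = -2424249/16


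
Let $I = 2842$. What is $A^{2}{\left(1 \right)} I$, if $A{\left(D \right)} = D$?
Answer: $2842$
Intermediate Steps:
$A^{2}{\left(1 \right)} I = 1^{2} \cdot 2842 = 1 \cdot 2842 = 2842$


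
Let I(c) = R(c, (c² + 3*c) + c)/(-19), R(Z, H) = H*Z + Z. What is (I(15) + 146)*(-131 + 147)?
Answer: -24256/19 ≈ -1276.6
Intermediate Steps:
R(Z, H) = Z + H*Z
I(c) = -c*(1 + c² + 4*c)/19 (I(c) = (c*(1 + ((c² + 3*c) + c)))/(-19) = (c*(1 + (c² + 4*c)))*(-1/19) = (c*(1 + c² + 4*c))*(-1/19) = -c*(1 + c² + 4*c)/19)
(I(15) + 146)*(-131 + 147) = (-1/19*15*(1 + 15*(4 + 15)) + 146)*(-131 + 147) = (-1/19*15*(1 + 15*19) + 146)*16 = (-1/19*15*(1 + 285) + 146)*16 = (-1/19*15*286 + 146)*16 = (-4290/19 + 146)*16 = -1516/19*16 = -24256/19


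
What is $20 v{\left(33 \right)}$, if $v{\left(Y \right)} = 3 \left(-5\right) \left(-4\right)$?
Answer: $1200$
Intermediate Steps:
$v{\left(Y \right)} = 60$ ($v{\left(Y \right)} = \left(-15\right) \left(-4\right) = 60$)
$20 v{\left(33 \right)} = 20 \cdot 60 = 1200$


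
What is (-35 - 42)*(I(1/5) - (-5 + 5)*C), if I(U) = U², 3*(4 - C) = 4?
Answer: -77/25 ≈ -3.0800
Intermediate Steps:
C = 8/3 (C = 4 - ⅓*4 = 4 - 4/3 = 8/3 ≈ 2.6667)
(-35 - 42)*(I(1/5) - (-5 + 5)*C) = (-35 - 42)*((1/5)² - (-5 + 5)*8/3) = -77*((⅕)² - 0*8/3) = -77*(1/25 - 1*0) = -77*(1/25 + 0) = -77*1/25 = -77/25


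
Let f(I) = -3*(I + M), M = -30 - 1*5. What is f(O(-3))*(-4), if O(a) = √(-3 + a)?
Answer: -420 + 12*I*√6 ≈ -420.0 + 29.394*I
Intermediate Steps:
M = -35 (M = -30 - 5 = -35)
f(I) = 105 - 3*I (f(I) = -3*(I - 35) = -3*(-35 + I) = 105 - 3*I)
f(O(-3))*(-4) = (105 - 3*√(-3 - 3))*(-4) = (105 - 3*I*√6)*(-4) = -420 + 12*I*√6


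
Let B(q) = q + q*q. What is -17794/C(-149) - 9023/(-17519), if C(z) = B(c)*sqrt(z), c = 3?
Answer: 9023/17519 + 8897*I*sqrt(149)/894 ≈ 0.51504 + 121.48*I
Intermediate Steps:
B(q) = q + q**2
C(z) = 12*sqrt(z) (C(z) = (3*(1 + 3))*sqrt(z) = (3*4)*sqrt(z) = 12*sqrt(z))
-17794/C(-149) - 9023/(-17519) = -17794*(-I*sqrt(149)/1788) - 9023/(-17519) = -17794*(-I*sqrt(149)/1788) - 9023*(-1/17519) = -17794*(-I*sqrt(149)/1788) + 9023/17519 = -(-8897)*I*sqrt(149)/894 + 9023/17519 = 8897*I*sqrt(149)/894 + 9023/17519 = 9023/17519 + 8897*I*sqrt(149)/894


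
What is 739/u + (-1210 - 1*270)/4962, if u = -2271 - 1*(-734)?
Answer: -2970839/3813297 ≈ -0.77907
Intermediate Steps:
u = -1537 (u = -2271 + 734 = -1537)
739/u + (-1210 - 1*270)/4962 = 739/(-1537) + (-1210 - 1*270)/4962 = 739*(-1/1537) + (-1210 - 270)*(1/4962) = -739/1537 - 1480*1/4962 = -739/1537 - 740/2481 = -2970839/3813297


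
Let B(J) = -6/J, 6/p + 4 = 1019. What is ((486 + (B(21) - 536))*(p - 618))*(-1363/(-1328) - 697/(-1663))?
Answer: 8810584016256/196139209 ≈ 44920.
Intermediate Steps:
p = 6/1015 (p = 6/(-4 + 1019) = 6/1015 ≈ 0.0059113)
((486 + (B(21) - 536))*(p - 618))*(-1363/(-1328) - 697/(-1663)) = ((486 + (-6/21 - 536))*(6/1015 - 618))*(-1363/(-1328) - 697/(-1663)) = ((486 + (-6*1/21 - 536))*(-627264/1015))*(-1363*(-1/1328) - 697*(-1/1663)) = ((486 + (-2/7 - 536))*(-627264/1015))*(1363/1328 + 697/1663) = ((486 - 3754/7)*(-627264/1015))*(3192285/2208464) = -352/7*(-627264/1015)*(3192285/2208464) = (220796928/7105)*(3192285/2208464) = 8810584016256/196139209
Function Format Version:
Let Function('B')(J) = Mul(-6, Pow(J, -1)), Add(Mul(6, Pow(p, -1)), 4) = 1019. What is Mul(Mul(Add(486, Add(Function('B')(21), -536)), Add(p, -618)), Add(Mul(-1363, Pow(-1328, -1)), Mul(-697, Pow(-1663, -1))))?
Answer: Rational(8810584016256, 196139209) ≈ 44920.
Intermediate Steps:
p = Rational(6, 1015) (p = Mul(6, Pow(Add(-4, 1019), -1)) = Mul(6, Pow(1015, -1)) = Mul(6, Rational(1, 1015)) = Rational(6, 1015) ≈ 0.0059113)
Mul(Mul(Add(486, Add(Function('B')(21), -536)), Add(p, -618)), Add(Mul(-1363, Pow(-1328, -1)), Mul(-697, Pow(-1663, -1)))) = Mul(Mul(Add(486, Add(Mul(-6, Pow(21, -1)), -536)), Add(Rational(6, 1015), -618)), Add(Mul(-1363, Pow(-1328, -1)), Mul(-697, Pow(-1663, -1)))) = Mul(Mul(Add(486, Add(Mul(-6, Rational(1, 21)), -536)), Rational(-627264, 1015)), Add(Mul(-1363, Rational(-1, 1328)), Mul(-697, Rational(-1, 1663)))) = Mul(Mul(Add(486, Add(Rational(-2, 7), -536)), Rational(-627264, 1015)), Add(Rational(1363, 1328), Rational(697, 1663))) = Mul(Mul(Add(486, Rational(-3754, 7)), Rational(-627264, 1015)), Rational(3192285, 2208464)) = Mul(Mul(Rational(-352, 7), Rational(-627264, 1015)), Rational(3192285, 2208464)) = Mul(Rational(220796928, 7105), Rational(3192285, 2208464)) = Rational(8810584016256, 196139209)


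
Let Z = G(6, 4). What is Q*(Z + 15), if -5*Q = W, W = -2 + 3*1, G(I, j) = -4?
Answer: -11/5 ≈ -2.2000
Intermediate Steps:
Z = -4
W = 1 (W = -2 + 3 = 1)
Q = -1/5 (Q = -1/5*1 = -1/5 ≈ -0.20000)
Q*(Z + 15) = -(-4 + 15)/5 = -1/5*11 = -11/5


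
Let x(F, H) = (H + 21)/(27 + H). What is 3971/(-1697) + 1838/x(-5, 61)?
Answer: 137076973/69577 ≈ 1970.1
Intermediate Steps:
x(F, H) = (21 + H)/(27 + H)
3971/(-1697) + 1838/x(-5, 61) = 3971/(-1697) + 1838/(((21 + 61)/(27 + 61))) = 3971*(-1/1697) + 1838/((82/88)) = -3971/1697 + 1838/(((1/88)*82)) = -3971/1697 + 1838/(41/44) = -3971/1697 + 1838*(44/41) = -3971/1697 + 80872/41 = 137076973/69577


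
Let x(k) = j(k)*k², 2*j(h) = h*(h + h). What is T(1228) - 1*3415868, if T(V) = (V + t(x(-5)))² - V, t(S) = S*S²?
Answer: 59605244382856513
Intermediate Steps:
j(h) = h² (j(h) = (h*(h + h))/2 = (h*(2*h))/2 = (2*h²)/2 = h²)
x(k) = k⁴ (x(k) = k²*k² = k⁴)
t(S) = S³
T(V) = (244140625 + V)² - V (T(V) = (V + ((-5)⁴)³)² - V = (V + 625³)² - V = (V + 244140625)² - V = (244140625 + V)² - V)
T(1228) - 1*3415868 = ((244140625 + 1228)² - 1*1228) - 1*3415868 = (244141853² - 1228) - 3415868 = (59605244386273609 - 1228) - 3415868 = 59605244386272381 - 3415868 = 59605244382856513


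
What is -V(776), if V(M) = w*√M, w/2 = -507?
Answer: 2028*√194 ≈ 28247.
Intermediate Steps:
w = -1014 (w = 2*(-507) = -1014)
V(M) = -1014*√M
-V(776) = -(-1014)*√776 = -(-1014)*2*√194 = -(-2028)*√194 = 2028*√194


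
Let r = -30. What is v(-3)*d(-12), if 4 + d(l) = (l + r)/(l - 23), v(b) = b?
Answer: 42/5 ≈ 8.4000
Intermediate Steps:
d(l) = -4 + (-30 + l)/(-23 + l) (d(l) = -4 + (l - 30)/(l - 23) = -4 + (-30 + l)/(-23 + l))
v(-3)*d(-12) = -3*(62 - 3*(-12))/(-23 - 12) = -3*(62 + 36)/(-35) = -(-3)*98/35 = -3*(-14/5) = 42/5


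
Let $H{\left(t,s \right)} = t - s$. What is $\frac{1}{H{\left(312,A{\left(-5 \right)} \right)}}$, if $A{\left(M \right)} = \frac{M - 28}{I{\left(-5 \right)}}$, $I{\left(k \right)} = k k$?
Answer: $\frac{25}{7833} \approx 0.0031916$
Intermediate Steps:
$I{\left(k \right)} = k^{2}$
$A{\left(M \right)} = - \frac{28}{25} + \frac{M}{25}$ ($A{\left(M \right)} = \frac{M - 28}{\left(-5\right)^{2}} = \frac{-28 + M}{25} = \left(-28 + M\right) \frac{1}{25} = - \frac{28}{25} + \frac{M}{25}$)
$\frac{1}{H{\left(312,A{\left(-5 \right)} \right)}} = \frac{1}{312 - \left(- \frac{28}{25} + \frac{1}{25} \left(-5\right)\right)} = \frac{1}{312 - \left(- \frac{28}{25} - \frac{1}{5}\right)} = \frac{1}{312 - - \frac{33}{25}} = \frac{1}{312 + \frac{33}{25}} = \frac{1}{\frac{7833}{25}} = \frac{25}{7833}$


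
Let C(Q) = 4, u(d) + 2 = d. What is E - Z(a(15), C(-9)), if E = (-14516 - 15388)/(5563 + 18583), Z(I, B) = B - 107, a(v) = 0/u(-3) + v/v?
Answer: 1228567/12073 ≈ 101.76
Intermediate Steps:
u(d) = -2 + d
a(v) = 1 (a(v) = 0/(-2 - 3) + v/v = 0/(-5) + 1 = 0*(-⅕) + 1 = 0 + 1 = 1)
Z(I, B) = -107 + B
E = -14952/12073 (E = -29904/24146 = -29904*1/24146 = -14952/12073 ≈ -1.2385)
E - Z(a(15), C(-9)) = -14952/12073 - (-107 + 4) = -14952/12073 - 1*(-103) = -14952/12073 + 103 = 1228567/12073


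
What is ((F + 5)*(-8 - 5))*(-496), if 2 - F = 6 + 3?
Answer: -12896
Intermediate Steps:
F = -7 (F = 2 - (6 + 3) = 2 - 1*9 = 2 - 9 = -7)
((F + 5)*(-8 - 5))*(-496) = ((-7 + 5)*(-8 - 5))*(-496) = -2*(-13)*(-496) = 26*(-496) = -12896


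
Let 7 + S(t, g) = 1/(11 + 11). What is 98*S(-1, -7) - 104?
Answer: -8641/11 ≈ -785.54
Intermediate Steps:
S(t, g) = -153/22 (S(t, g) = -7 + 1/(11 + 11) = -7 + 1/22 = -153/22)
98*S(-1, -7) - 104 = 98*(-153/22) - 104 = -7497/11 - 104 = -8641/11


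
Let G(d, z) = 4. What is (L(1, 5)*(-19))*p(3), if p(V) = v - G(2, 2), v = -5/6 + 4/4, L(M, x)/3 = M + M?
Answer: 437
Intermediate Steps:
L(M, x) = 6*M (L(M, x) = 3*(M + M) = 3*(2*M) = 6*M)
v = ⅙ (v = -5*⅙ + 4*(¼) = -⅚ + 1 = ⅙ ≈ 0.16667)
p(V) = -23/6 (p(V) = ⅙ - 1*4 = ⅙ - 4 = -23/6)
(L(1, 5)*(-19))*p(3) = ((6*1)*(-19))*(-23/6) = (6*(-19))*(-23/6) = -114*(-23/6) = 437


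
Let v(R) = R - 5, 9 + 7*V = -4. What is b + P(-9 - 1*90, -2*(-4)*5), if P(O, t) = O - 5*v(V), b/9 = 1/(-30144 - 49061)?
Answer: -5125704/79205 ≈ -64.714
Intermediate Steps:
V = -13/7 (V = -9/7 + (⅐)*(-4) = -9/7 - 4/7 = -13/7 ≈ -1.8571)
b = -9/79205 (b = 9/(-30144 - 49061) = 9/(-79205) = 9*(-1/79205) = -9/79205 ≈ -0.00011363)
v(R) = -5 + R
P(O, t) = 240/7 + O (P(O, t) = O - 5*(-5 - 13/7) = O - 5*(-48/7) = O + 240/7 = 240/7 + O)
b + P(-9 - 1*90, -2*(-4)*5) = -9/79205 + (240/7 + (-9 - 1*90)) = -9/79205 + (240/7 + (-9 - 90)) = -9/79205 + (240/7 - 99) = -9/79205 - 453/7 = -5125704/79205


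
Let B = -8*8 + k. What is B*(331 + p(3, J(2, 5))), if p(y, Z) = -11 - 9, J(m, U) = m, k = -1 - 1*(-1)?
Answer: -19904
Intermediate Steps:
k = 0 (k = -1 + 1 = 0)
p(y, Z) = -20
B = -64 (B = -8*8 + 0 = -64 + 0 = -64)
B*(331 + p(3, J(2, 5))) = -64*(331 - 20) = -64*311 = -19904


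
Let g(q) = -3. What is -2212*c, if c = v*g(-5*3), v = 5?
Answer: 33180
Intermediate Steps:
c = -15 (c = 5*(-3) = -15)
-2212*c = -2212*(-15) = 33180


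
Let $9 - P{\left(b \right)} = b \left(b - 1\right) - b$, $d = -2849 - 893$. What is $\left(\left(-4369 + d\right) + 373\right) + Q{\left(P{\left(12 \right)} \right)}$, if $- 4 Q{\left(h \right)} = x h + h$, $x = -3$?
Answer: $- \frac{15587}{2} \approx -7793.5$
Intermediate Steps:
$d = -3742$ ($d = -2849 - 893 = -3742$)
$P{\left(b \right)} = 9 + b - b \left(-1 + b\right)$ ($P{\left(b \right)} = 9 - \left(b \left(b - 1\right) - b\right) = 9 - \left(b \left(-1 + b\right) - b\right) = 9 - \left(- b + b \left(-1 + b\right)\right) = 9 + b - b \left(-1 + b\right)$)
$Q{\left(h \right)} = \frac{h}{2}$ ($Q{\left(h \right)} = - \frac{- 3 h + h}{4} = - \frac{\left(-2\right) h}{4} = \frac{h}{2}$)
$\left(\left(-4369 + d\right) + 373\right) + Q{\left(P{\left(12 \right)} \right)} = \left(\left(-4369 - 3742\right) + 373\right) + \frac{9 - 12^{2} + 2 \cdot 12}{2} = \left(-8111 + 373\right) + \frac{9 - 144 + 24}{2} = -7738 + \frac{9 - 144 + 24}{2} = -7738 + \frac{1}{2} \left(-111\right) = -7738 - \frac{111}{2} = - \frac{15587}{2}$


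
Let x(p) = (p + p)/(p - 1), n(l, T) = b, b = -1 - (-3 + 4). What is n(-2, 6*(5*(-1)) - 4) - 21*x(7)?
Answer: -51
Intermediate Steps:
b = -2 (b = -1 - 1*1 = -1 - 1 = -2)
n(l, T) = -2
x(p) = 2*p/(-1 + p) (x(p) = (2*p)/(-1 + p) = 2*p/(-1 + p))
n(-2, 6*(5*(-1)) - 4) - 21*x(7) = -2 - 42*7/(-1 + 7) = -2 - 42*7/6 = -2 - 21*7/3 = -2 - 49 = -51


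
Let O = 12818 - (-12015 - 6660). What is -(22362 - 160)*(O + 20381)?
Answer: -1151706548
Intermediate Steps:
O = 31493 (O = 12818 - 1*(-18675) = 12818 + 18675 = 31493)
-(22362 - 160)*(O + 20381) = -(22362 - 160)*(31493 + 20381) = -22202*51874 = -1*1151706548 = -1151706548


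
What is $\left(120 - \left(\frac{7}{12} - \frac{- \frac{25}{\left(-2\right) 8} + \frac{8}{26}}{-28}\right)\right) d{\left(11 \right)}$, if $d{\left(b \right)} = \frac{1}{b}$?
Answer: $\frac{189571}{17472} \approx 10.85$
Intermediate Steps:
$\left(120 - \left(\frac{7}{12} - \frac{- \frac{25}{\left(-2\right) 8} + \frac{8}{26}}{-28}\right)\right) d{\left(11 \right)} = \frac{120 - \left(\frac{7}{12} - \frac{- \frac{25}{\left(-2\right) 8} + \frac{8}{26}}{-28}\right)}{11} = \left(120 - \left(\frac{7}{12} - \left(- \frac{25}{-16} + 8 \cdot \frac{1}{26}\right) \left(- \frac{1}{28}\right)\right)\right) \frac{1}{11} = \left(120 - \left(\frac{7}{12} - \left(\left(-25\right) \left(- \frac{1}{16}\right) + \frac{4}{13}\right) \left(- \frac{1}{28}\right)\right)\right) \frac{1}{11} = \left(120 - \left(\frac{7}{12} - \left(\frac{25}{16} + \frac{4}{13}\right) \left(- \frac{1}{28}\right)\right)\right) \frac{1}{11} = \left(120 + \left(- \frac{7}{12} + \frac{389}{208} \left(- \frac{1}{28}\right)\right)\right) \frac{1}{11} = \left(120 - \frac{11359}{17472}\right) \frac{1}{11} = \frac{2085281}{17472} \cdot \frac{1}{11} = \frac{189571}{17472}$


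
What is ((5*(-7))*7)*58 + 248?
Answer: -13962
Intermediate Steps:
((5*(-7))*7)*58 + 248 = -35*7*58 + 248 = -245*58 + 248 = -14210 + 248 = -13962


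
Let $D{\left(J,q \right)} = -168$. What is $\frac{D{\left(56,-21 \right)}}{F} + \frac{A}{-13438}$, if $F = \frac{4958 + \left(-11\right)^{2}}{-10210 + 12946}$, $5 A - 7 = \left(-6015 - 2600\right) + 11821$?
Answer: $- \frac{10300022649}{113752670} \approx -90.547$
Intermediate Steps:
$A = \frac{3213}{5}$ ($A = \frac{7}{5} + \frac{\left(-6015 - 2600\right) + 11821}{5} = \frac{7}{5} + \frac{-8615 + 11821}{5} = \frac{7}{5} + \frac{1}{5} \cdot 3206 = \frac{7}{5} + \frac{3206}{5} = \frac{3213}{5} \approx 642.6$)
$F = \frac{1693}{912}$ ($F = \frac{4958 + 121}{2736} = 5079 \cdot \frac{1}{2736} = \frac{1693}{912} \approx 1.8564$)
$\frac{D{\left(56,-21 \right)}}{F} + \frac{A}{-13438} = - \frac{168}{\frac{1693}{912}} + \frac{3213}{5 \left(-13438\right)} = \left(-168\right) \frac{912}{1693} + \frac{3213}{5} \left(- \frac{1}{13438}\right) = - \frac{153216}{1693} - \frac{3213}{67190} = - \frac{10300022649}{113752670}$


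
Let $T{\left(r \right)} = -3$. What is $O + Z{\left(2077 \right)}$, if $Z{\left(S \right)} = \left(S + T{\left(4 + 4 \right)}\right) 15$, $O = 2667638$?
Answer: $2698748$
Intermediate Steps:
$Z{\left(S \right)} = -45 + 15 S$ ($Z{\left(S \right)} = \left(S - 3\right) 15 = \left(-3 + S\right) 15 = -45 + 15 S$)
$O + Z{\left(2077 \right)} = 2667638 + \left(-45 + 15 \cdot 2077\right) = 2667638 + \left(-45 + 31155\right) = 2667638 + 31110 = 2698748$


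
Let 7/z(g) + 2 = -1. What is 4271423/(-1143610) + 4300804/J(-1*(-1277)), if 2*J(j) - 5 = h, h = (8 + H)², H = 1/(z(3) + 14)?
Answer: 463454452942903/3792122790 ≈ 1.2222e+5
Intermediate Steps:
z(g) = -7/3 (z(g) = 7/(-2 - 1) = 7/(-3) = 7*(-⅓) = -7/3)
H = 3/35 (H = 1/(-7/3 + 14) = 1/(35/3) = 3/35 ≈ 0.085714)
h = 80089/1225 (h = (8 + 3/35)² = (283/35)² = 80089/1225 ≈ 65.379)
J(j) = 43107/1225 (J(j) = 5/2 + (½)*(80089/1225) = 5/2 + 80089/2450 = 43107/1225)
4271423/(-1143610) + 4300804/J(-1*(-1277)) = 4271423/(-1143610) + 4300804/(43107/1225) = 4271423*(-1/1143610) + 4300804*(1225/43107) = -328571/87970 + 5268484900/43107 = 463454452942903/3792122790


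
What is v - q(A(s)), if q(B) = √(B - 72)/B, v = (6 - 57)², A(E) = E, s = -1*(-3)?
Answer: 2601 - I*√69/3 ≈ 2601.0 - 2.7689*I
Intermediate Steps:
s = 3
v = 2601 (v = (-51)² = 2601)
q(B) = √(-72 + B)/B
v - q(A(s)) = 2601 - √(-72 + 3)/3 = 2601 - √(-69)/3 = 2601 - I*√69/3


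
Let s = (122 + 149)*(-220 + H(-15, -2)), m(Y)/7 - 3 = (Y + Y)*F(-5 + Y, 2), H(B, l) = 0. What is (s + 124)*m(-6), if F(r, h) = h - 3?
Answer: -6247080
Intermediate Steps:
F(r, h) = -3 + h
m(Y) = 21 - 14*Y (m(Y) = 21 + 7*((Y + Y)*(-3 + 2)) = 21 + 7*((2*Y)*(-1)) = 21 + 7*(-2*Y) = 21 - 14*Y)
s = -59620 (s = (122 + 149)*(-220 + 0) = 271*(-220) = -59620)
(s + 124)*m(-6) = (-59620 + 124)*(21 - 14*(-6)) = -59496*(21 + 84) = -59496*105 = -6247080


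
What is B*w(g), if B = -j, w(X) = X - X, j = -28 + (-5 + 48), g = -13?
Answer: 0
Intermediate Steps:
j = 15 (j = -28 + 43 = 15)
w(X) = 0
B = -15 (B = -1*15 = -15)
B*w(g) = -15*0 = 0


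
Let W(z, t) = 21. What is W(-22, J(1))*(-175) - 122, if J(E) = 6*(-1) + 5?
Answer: -3797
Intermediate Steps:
J(E) = -1 (J(E) = -6 + 5 = -1)
W(-22, J(1))*(-175) - 122 = 21*(-175) - 122 = -3675 - 122 = -3797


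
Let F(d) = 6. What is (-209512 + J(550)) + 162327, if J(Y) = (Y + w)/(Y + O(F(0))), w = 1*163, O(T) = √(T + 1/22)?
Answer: -314001272095/6654867 - 713*√2926/6654867 ≈ -47184.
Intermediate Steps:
O(T) = √(1/22 + T) (O(T) = √(T + 1/22) = √(1/22 + T))
w = 163
J(Y) = (163 + Y)/(Y + √2926/22) (J(Y) = (Y + 163)/(Y + √(22 + 484*6)/22) = (163 + Y)/(Y + √(22 + 2904)/22) = (163 + Y)/(Y + √2926/22))
(-209512 + J(550)) + 162327 = (-209512 + 22*(163 + 550)/(√2926 + 22*550)) + 162327 = (-209512 + 22*713/(√2926 + 12100)) + 162327 = (-209512 + 22*713/(12100 + √2926)) + 162327 = (-209512 + 15686/(12100 + √2926)) + 162327 = -47185 + 15686/(12100 + √2926)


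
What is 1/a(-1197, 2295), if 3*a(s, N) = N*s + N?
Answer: -1/914940 ≈ -1.0930e-6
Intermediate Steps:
a(s, N) = N/3 + N*s/3 (a(s, N) = (N*s + N)/3 = (N + N*s)/3 = N/3 + N*s/3)
1/a(-1197, 2295) = 1/((⅓)*2295*(1 - 1197)) = 1/((⅓)*2295*(-1196)) = 1/(-914940) = -1/914940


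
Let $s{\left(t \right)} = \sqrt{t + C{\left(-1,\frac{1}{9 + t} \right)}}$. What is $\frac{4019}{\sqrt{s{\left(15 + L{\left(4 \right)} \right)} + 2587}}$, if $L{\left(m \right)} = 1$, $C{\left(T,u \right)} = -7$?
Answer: $\frac{4019 \sqrt{2590}}{2590} \approx 78.971$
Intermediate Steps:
$s{\left(t \right)} = \sqrt{-7 + t}$ ($s{\left(t \right)} = \sqrt{t - 7} = \sqrt{-7 + t}$)
$\frac{4019}{\sqrt{s{\left(15 + L{\left(4 \right)} \right)} + 2587}} = \frac{4019}{\sqrt{\sqrt{-7 + \left(15 + 1\right)} + 2587}} = \frac{4019}{\sqrt{\sqrt{-7 + 16} + 2587}} = \frac{4019}{\sqrt{\sqrt{9} + 2587}} = \frac{4019}{\sqrt{3 + 2587}} = \frac{4019}{\sqrt{2590}} = 4019 \frac{\sqrt{2590}}{2590} = \frac{4019 \sqrt{2590}}{2590}$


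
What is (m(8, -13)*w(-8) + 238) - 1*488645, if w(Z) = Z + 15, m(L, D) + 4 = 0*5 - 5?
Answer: -488470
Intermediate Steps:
m(L, D) = -9 (m(L, D) = -4 + (0*5 - 5) = -4 + (0 - 5) = -4 - 5 = -9)
w(Z) = 15 + Z
(m(8, -13)*w(-8) + 238) - 1*488645 = (-9*(15 - 8) + 238) - 1*488645 = (-9*7 + 238) - 488645 = (-63 + 238) - 488645 = 175 - 488645 = -488470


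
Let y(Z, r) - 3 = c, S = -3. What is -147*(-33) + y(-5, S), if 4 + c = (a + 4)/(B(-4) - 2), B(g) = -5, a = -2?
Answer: 33948/7 ≈ 4849.7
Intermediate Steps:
c = -30/7 (c = -4 + (-2 + 4)/(-5 - 2) = -4 + 2/(-7) = -4 + 2*(-1/7) = -4 - 2/7 = -30/7 ≈ -4.2857)
y(Z, r) = -9/7 (y(Z, r) = 3 - 30/7 = -9/7)
-147*(-33) + y(-5, S) = -147*(-33) - 9/7 = 4851 - 9/7 = 33948/7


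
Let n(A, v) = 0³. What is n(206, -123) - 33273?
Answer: -33273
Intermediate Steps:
n(A, v) = 0
n(206, -123) - 33273 = 0 - 33273 = -33273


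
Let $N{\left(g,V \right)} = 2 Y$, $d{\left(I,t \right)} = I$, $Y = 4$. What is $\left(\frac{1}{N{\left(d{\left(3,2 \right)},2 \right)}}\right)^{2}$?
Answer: $\frac{1}{64} \approx 0.015625$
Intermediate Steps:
$N{\left(g,V \right)} = 8$ ($N{\left(g,V \right)} = 2 \cdot 4 = 8$)
$\left(\frac{1}{N{\left(d{\left(3,2 \right)},2 \right)}}\right)^{2} = \left(\frac{1}{8}\right)^{2} = \frac{1}{64}$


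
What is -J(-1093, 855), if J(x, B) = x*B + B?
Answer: 933660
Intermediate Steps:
J(x, B) = B + B*x (J(x, B) = B*x + B = B + B*x)
-J(-1093, 855) = -855*(1 - 1093) = -855*(-1092) = -1*(-933660) = 933660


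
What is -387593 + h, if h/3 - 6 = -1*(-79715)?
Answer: -148430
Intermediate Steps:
h = 239163 (h = 18 + 3*(-1*(-79715)) = 18 + 3*79715 = 18 + 239145 = 239163)
-387593 + h = -387593 + 239163 = -148430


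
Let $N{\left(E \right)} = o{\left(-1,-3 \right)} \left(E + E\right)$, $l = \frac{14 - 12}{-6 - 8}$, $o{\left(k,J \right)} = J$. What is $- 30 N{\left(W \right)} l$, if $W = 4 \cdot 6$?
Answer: $- \frac{4320}{7} \approx -617.14$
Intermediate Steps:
$l = - \frac{1}{7}$ ($l = \frac{2}{-14} = 2 \left(- \frac{1}{14}\right) = - \frac{1}{7} \approx -0.14286$)
$W = 24$
$N{\left(E \right)} = - 6 E$ ($N{\left(E \right)} = - 3 \left(E + E\right) = - 3 \cdot 2 E = - 6 E$)
$- 30 N{\left(W \right)} l = - 30 \left(\left(-6\right) 24\right) \left(- \frac{1}{7}\right) = \left(-30\right) \left(-144\right) \left(- \frac{1}{7}\right) = 4320 \left(- \frac{1}{7}\right) = - \frac{4320}{7}$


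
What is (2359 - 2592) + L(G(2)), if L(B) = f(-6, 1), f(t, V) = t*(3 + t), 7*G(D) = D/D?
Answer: -215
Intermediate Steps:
G(D) = 1/7 (G(D) = (D/D)/7 = (1/7)*1 = 1/7)
L(B) = 18 (L(B) = -6*(3 - 6) = -6*(-3) = 18)
(2359 - 2592) + L(G(2)) = (2359 - 2592) + 18 = -233 + 18 = -215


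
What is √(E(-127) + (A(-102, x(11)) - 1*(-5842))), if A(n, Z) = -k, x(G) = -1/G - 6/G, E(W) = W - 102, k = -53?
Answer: √5666 ≈ 75.273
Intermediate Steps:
E(W) = -102 + W
x(G) = -7/G
A(n, Z) = 53 (A(n, Z) = -1*(-53) = 53)
√(E(-127) + (A(-102, x(11)) - 1*(-5842))) = √((-102 - 127) + (53 - 1*(-5842))) = √(-229 + (53 + 5842)) = √(-229 + 5895) = √5666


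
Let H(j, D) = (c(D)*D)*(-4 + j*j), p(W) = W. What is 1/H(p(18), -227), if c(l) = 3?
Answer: -1/217920 ≈ -4.5888e-6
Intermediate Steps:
H(j, D) = 3*D*(-4 + j**2) (H(j, D) = (3*D)*(-4 + j*j) = (3*D)*(-4 + j**2) = 3*D*(-4 + j**2))
1/H(p(18), -227) = 1/(3*(-227)*(-4 + 18**2)) = 1/(3*(-227)*(-4 + 324)) = 1/(3*(-227)*320) = 1/(-217920) = -1/217920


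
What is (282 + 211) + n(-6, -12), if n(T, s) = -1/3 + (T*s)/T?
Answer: 1442/3 ≈ 480.67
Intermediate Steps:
n(T, s) = -⅓ + s (n(T, s) = -1*⅓ + s = -⅓ + s)
(282 + 211) + n(-6, -12) = (282 + 211) + (-⅓ - 12) = 493 - 37/3 = 1442/3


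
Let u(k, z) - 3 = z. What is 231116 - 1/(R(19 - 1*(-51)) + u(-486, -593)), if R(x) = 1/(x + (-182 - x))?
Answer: 24817467378/107381 ≈ 2.3112e+5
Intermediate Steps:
u(k, z) = 3 + z
R(x) = -1/182 (R(x) = 1/(-182) = -1/182)
231116 - 1/(R(19 - 1*(-51)) + u(-486, -593)) = 231116 - 1/(-1/182 + (3 - 593)) = 231116 - 1/(-1/182 - 590) = 231116 - 1/(-107381/182) = 231116 - 1*(-182/107381) = 231116 + 182/107381 = 24817467378/107381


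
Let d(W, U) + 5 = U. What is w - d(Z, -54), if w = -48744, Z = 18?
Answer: -48685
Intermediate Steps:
d(W, U) = -5 + U
w - d(Z, -54) = -48744 - (-5 - 54) = -48744 - 1*(-59) = -48744 + 59 = -48685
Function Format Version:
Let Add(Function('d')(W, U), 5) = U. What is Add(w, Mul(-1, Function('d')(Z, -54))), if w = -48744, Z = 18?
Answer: -48685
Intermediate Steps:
Function('d')(W, U) = Add(-5, U)
Add(w, Mul(-1, Function('d')(Z, -54))) = Add(-48744, Mul(-1, Add(-5, -54))) = Add(-48744, Mul(-1, -59)) = Add(-48744, 59) = -48685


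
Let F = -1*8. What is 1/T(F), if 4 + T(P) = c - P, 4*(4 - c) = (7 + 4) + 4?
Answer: 4/17 ≈ 0.23529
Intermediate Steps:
c = ¼ (c = 4 - ((7 + 4) + 4)/4 = 4 - (11 + 4)/4 = 4 - ¼*15 = 4 - 15/4 = ¼ ≈ 0.25000)
F = -8
T(P) = -15/4 - P (T(P) = -4 + (¼ - P) = -15/4 - P)
1/T(F) = 1/(-15/4 - 1*(-8)) = 1/(-15/4 + 8) = 1/(17/4) = 4/17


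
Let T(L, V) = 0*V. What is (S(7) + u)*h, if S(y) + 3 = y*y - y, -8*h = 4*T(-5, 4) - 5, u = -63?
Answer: -15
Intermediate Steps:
T(L, V) = 0
h = 5/8 (h = -(4*0 - 5)/8 = -(0 - 5)/8 = -⅛*(-5) = 5/8 ≈ 0.62500)
S(y) = -3 + y² - y (S(y) = -3 + (y*y - y) = -3 + (y² - y) = -3 + y² - y)
(S(7) + u)*h = ((-3 + 7² - 1*7) - 63)*(5/8) = ((-3 + 49 - 7) - 63)*(5/8) = (39 - 63)*(5/8) = -24*5/8 = -15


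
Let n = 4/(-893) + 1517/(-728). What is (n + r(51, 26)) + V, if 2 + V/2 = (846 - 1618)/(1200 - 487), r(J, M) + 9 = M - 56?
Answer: -21903262921/463524152 ≈ -47.254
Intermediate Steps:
n = -1357593/650104 (n = 4*(-1/893) + 1517*(-1/728) = -4/893 - 1517/728 = -1357593/650104 ≈ -2.0883)
r(J, M) = -65 + M (r(J, M) = -9 + (M - 56) = -9 + (-56 + M) = -65 + M)
V = -4396/713 (V = -4 + 2*((846 - 1618)/(1200 - 487)) = -4 + 2*(-772/713) = -4 - 1544/713 = -4396/713 ≈ -6.1655)
(n + r(51, 26)) + V = (-1357593/650104 + (-65 + 26)) - 4396/713 = (-1357593/650104 - 39) - 4396/713 = -26711649/650104 - 4396/713 = -21903262921/463524152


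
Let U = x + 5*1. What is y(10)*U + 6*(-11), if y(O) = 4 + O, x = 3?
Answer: 46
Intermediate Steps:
U = 8 (U = 3 + 5*1 = 3 + 5 = 8)
y(10)*U + 6*(-11) = (4 + 10)*8 + 6*(-11) = 14*8 - 66 = 112 - 66 = 46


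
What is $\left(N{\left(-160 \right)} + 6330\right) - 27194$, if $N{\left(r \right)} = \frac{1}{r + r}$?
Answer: $- \frac{6676481}{320} \approx -20864.0$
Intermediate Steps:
$N{\left(r \right)} = \frac{1}{2 r}$
$\left(N{\left(-160 \right)} + 6330\right) - 27194 = \left(\frac{1}{2 \left(-160\right)} + 6330\right) - 27194 = \left(\frac{1}{2} \left(- \frac{1}{160}\right) + 6330\right) - 27194 = \left(- \frac{1}{320} + 6330\right) - 27194 = \frac{2025599}{320} - 27194 = - \frac{6676481}{320}$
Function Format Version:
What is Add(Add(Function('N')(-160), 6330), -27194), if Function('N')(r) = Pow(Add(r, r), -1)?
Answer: Rational(-6676481, 320) ≈ -20864.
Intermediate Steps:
Function('N')(r) = Mul(Rational(1, 2), Pow(r, -1)) (Function('N')(r) = Pow(Mul(2, r), -1) = Mul(Rational(1, 2), Pow(r, -1)))
Add(Add(Function('N')(-160), 6330), -27194) = Add(Add(Mul(Rational(1, 2), Pow(-160, -1)), 6330), -27194) = Add(Add(Mul(Rational(1, 2), Rational(-1, 160)), 6330), -27194) = Add(Add(Rational(-1, 320), 6330), -27194) = Add(Rational(2025599, 320), -27194) = Rational(-6676481, 320)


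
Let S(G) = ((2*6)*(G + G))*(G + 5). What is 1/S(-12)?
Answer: 1/2016 ≈ 0.00049603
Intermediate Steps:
S(G) = 24*G*(5 + G) (S(G) = (12*(2*G))*(5 + G) = (24*G)*(5 + G) = 24*G*(5 + G))
1/S(-12) = 1/(24*(-12)*(5 - 12)) = 1/(24*(-12)*(-7)) = 1/2016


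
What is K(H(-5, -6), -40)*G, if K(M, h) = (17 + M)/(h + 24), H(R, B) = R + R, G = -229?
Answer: 1603/16 ≈ 100.19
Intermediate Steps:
H(R, B) = 2*R
K(M, h) = (17 + M)/(24 + h)
K(H(-5, -6), -40)*G = ((17 + 2*(-5))/(24 - 40))*(-229) = ((17 - 10)/(-16))*(-229) = -1/16*7*(-229) = -7/16*(-229) = 1603/16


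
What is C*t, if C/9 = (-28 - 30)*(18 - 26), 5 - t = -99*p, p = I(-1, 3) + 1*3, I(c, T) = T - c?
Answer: 2914848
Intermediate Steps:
p = 7 (p = (3 - 1*(-1)) + 1*3 = (3 + 1) + 3 = 4 + 3 = 7)
t = 698 (t = 5 - (-99)*7 = 5 - 1*(-693) = 5 + 693 = 698)
C = 4176 (C = 9*((-28 - 30)*(18 - 26)) = 9*(-58*(-8)) = 9*464 = 4176)
C*t = 4176*698 = 2914848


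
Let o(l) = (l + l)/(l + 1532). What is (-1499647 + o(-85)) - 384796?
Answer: -2726789191/1447 ≈ -1.8844e+6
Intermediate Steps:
o(l) = 2*l/(1532 + l) (o(l) = (2*l)/(1532 + l) = 2*l/(1532 + l))
(-1499647 + o(-85)) - 384796 = (-1499647 + 2*(-85)/(1532 - 85)) - 384796 = (-1499647 + 2*(-85)/1447) - 384796 = (-1499647 + 2*(-85)*(1/1447)) - 384796 = (-1499647 - 170/1447) - 384796 = -2169989379/1447 - 384796 = -2726789191/1447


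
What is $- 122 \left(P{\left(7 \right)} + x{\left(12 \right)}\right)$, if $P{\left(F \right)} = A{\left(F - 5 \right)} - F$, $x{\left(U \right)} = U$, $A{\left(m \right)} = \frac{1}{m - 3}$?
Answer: $-488$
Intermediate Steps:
$A{\left(m \right)} = \frac{1}{-3 + m}$
$P{\left(F \right)} = \frac{1}{-8 + F} - F$ ($P{\left(F \right)} = \frac{1}{-3 + \left(F - 5\right)} - F = \frac{1}{-3 + \left(-5 + F\right)} - F = \frac{1}{-8 + F} - F$)
$- 122 \left(P{\left(7 \right)} + x{\left(12 \right)}\right) = - 122 \left(\frac{1 - 7 \left(-8 + 7\right)}{-8 + 7} + 12\right) = - 122 \left(\frac{1 - 7 \left(-1\right)}{-1} + 12\right) = - 122 \left(- (1 + 7) + 12\right) = - 122 \left(\left(-1\right) 8 + 12\right) = - 122 \left(-8 + 12\right) = \left(-122\right) 4 = -488$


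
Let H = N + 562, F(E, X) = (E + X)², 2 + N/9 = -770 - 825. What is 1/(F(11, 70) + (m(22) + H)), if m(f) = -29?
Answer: -1/7279 ≈ -0.00013738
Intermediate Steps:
N = -14373 (N = -18 + 9*(-770 - 825) = -18 + 9*(-1595) = -18 - 14355 = -14373)
H = -13811 (H = -14373 + 562 = -13811)
1/(F(11, 70) + (m(22) + H)) = 1/((11 + 70)² + (-29 - 13811)) = 1/(81² - 13840) = 1/(6561 - 13840) = 1/(-7279) = -1/7279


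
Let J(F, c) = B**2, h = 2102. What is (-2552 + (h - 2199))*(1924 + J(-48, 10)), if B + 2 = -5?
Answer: -5226477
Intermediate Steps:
B = -7 (B = -2 - 5 = -7)
J(F, c) = 49 (J(F, c) = (-7)**2 = 49)
(-2552 + (h - 2199))*(1924 + J(-48, 10)) = (-2552 + (2102 - 2199))*(1924 + 49) = (-2552 - 97)*1973 = -2649*1973 = -5226477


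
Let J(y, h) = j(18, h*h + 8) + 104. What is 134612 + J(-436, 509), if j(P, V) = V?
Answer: 393805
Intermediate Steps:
J(y, h) = 112 + h² (J(y, h) = (h*h + 8) + 104 = (h² + 8) + 104 = (8 + h²) + 104 = 112 + h²)
134612 + J(-436, 509) = 134612 + (112 + 509²) = 134612 + (112 + 259081) = 134612 + 259193 = 393805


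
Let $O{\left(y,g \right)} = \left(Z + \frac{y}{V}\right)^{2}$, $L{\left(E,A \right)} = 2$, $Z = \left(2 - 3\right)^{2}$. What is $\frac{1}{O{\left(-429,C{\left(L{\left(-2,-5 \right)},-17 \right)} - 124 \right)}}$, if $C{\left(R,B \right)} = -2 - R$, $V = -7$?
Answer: $\frac{49}{190096} \approx 0.00025776$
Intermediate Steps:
$Z = 1$ ($Z = \left(-1\right)^{2} = 1$)
$O{\left(y,g \right)} = \left(1 - \frac{y}{7}\right)^{2}$ ($O{\left(y,g \right)} = \left(1 + \frac{y}{-7}\right)^{2} = \left(1 + y \left(- \frac{1}{7}\right)\right)^{2} = \left(1 - \frac{y}{7}\right)^{2}$)
$\frac{1}{O{\left(-429,C{\left(L{\left(-2,-5 \right)},-17 \right)} - 124 \right)}} = \frac{1}{\frac{1}{49} \left(-7 - 429\right)^{2}} = \frac{1}{\frac{1}{49} \left(-436\right)^{2}} = \frac{1}{\frac{1}{49} \cdot 190096} = \frac{1}{\frac{190096}{49}} = \frac{49}{190096}$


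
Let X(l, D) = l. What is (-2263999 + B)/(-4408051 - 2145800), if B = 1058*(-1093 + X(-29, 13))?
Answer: 3451075/6553851 ≈ 0.52657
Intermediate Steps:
B = -1187076 (B = 1058*(-1093 - 29) = 1058*(-1122) = -1187076)
(-2263999 + B)/(-4408051 - 2145800) = (-2263999 - 1187076)/(-4408051 - 2145800) = -3451075/(-6553851) = -3451075*(-1/6553851) = 3451075/6553851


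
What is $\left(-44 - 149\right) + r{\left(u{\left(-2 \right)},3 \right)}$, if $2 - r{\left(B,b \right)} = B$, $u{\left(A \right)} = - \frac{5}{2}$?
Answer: $- \frac{377}{2} \approx -188.5$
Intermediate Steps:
$u{\left(A \right)} = - \frac{5}{2}$ ($u{\left(A \right)} = \left(-5\right) \frac{1}{2} = - \frac{5}{2}$)
$r{\left(B,b \right)} = 2 - B$
$\left(-44 - 149\right) + r{\left(u{\left(-2 \right)},3 \right)} = \left(-44 - 149\right) + \left(2 - - \frac{5}{2}\right) = -193 + \left(2 + \frac{5}{2}\right) = -193 + \frac{9}{2} = - \frac{377}{2}$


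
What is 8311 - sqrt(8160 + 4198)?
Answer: 8311 - sqrt(12358) ≈ 8199.8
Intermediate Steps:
8311 - sqrt(8160 + 4198) = 8311 - sqrt(12358)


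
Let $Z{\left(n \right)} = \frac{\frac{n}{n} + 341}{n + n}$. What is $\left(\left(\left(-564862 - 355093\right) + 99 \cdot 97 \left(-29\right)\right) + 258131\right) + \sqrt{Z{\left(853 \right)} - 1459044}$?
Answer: $-940311 + \frac{3 i \sqrt{117957044437}}{853} \approx -9.4031 \cdot 10^{5} + 1207.9 i$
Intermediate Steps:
$Z{\left(n \right)} = \frac{171}{n}$ ($Z{\left(n \right)} = \frac{1 + 341}{2 n} = 342 \frac{1}{2 n} = \frac{171}{n}$)
$\left(\left(\left(-564862 - 355093\right) + 99 \cdot 97 \left(-29\right)\right) + 258131\right) + \sqrt{Z{\left(853 \right)} - 1459044} = \left(\left(\left(-564862 - 355093\right) + 99 \cdot 97 \left(-29\right)\right) + 258131\right) + \sqrt{\frac{171}{853} - 1459044} = \left(\left(-919955 + 9603 \left(-29\right)\right) + 258131\right) + \sqrt{171 \cdot \frac{1}{853} - 1459044} = \left(\left(-919955 - 278487\right) + 258131\right) + \sqrt{\frac{171}{853} - 1459044} = \left(-1198442 + 258131\right) + \sqrt{- \frac{1244564361}{853}} = -940311 + \frac{3 i \sqrt{117957044437}}{853}$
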